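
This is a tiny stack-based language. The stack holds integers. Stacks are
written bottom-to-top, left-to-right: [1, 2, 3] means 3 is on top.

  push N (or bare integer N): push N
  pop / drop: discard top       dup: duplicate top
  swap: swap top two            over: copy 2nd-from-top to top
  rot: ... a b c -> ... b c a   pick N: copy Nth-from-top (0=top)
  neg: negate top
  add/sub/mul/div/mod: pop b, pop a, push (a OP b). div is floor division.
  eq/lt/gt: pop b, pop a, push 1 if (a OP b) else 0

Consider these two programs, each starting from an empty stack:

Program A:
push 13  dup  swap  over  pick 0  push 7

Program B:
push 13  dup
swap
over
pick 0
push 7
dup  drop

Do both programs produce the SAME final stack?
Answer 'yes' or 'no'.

Answer: yes

Derivation:
Program A trace:
  After 'push 13': [13]
  After 'dup': [13, 13]
  After 'swap': [13, 13]
  After 'over': [13, 13, 13]
  After 'pick 0': [13, 13, 13, 13]
  After 'push 7': [13, 13, 13, 13, 7]
Program A final stack: [13, 13, 13, 13, 7]

Program B trace:
  After 'push 13': [13]
  After 'dup': [13, 13]
  After 'swap': [13, 13]
  After 'over': [13, 13, 13]
  After 'pick 0': [13, 13, 13, 13]
  After 'push 7': [13, 13, 13, 13, 7]
  After 'dup': [13, 13, 13, 13, 7, 7]
  After 'drop': [13, 13, 13, 13, 7]
Program B final stack: [13, 13, 13, 13, 7]
Same: yes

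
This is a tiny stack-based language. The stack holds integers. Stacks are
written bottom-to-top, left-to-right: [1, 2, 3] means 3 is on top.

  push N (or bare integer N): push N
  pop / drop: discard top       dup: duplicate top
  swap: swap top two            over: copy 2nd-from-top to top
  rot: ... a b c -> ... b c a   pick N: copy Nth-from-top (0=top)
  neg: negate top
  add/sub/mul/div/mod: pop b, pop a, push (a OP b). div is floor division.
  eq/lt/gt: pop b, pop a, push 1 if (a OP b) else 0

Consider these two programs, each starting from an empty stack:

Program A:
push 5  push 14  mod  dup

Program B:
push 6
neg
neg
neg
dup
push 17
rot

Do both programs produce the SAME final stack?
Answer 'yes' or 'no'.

Answer: no

Derivation:
Program A trace:
  After 'push 5': [5]
  After 'push 14': [5, 14]
  After 'mod': [5]
  After 'dup': [5, 5]
Program A final stack: [5, 5]

Program B trace:
  After 'push 6': [6]
  After 'neg': [-6]
  After 'neg': [6]
  After 'neg': [-6]
  After 'dup': [-6, -6]
  After 'push 17': [-6, -6, 17]
  After 'rot': [-6, 17, -6]
Program B final stack: [-6, 17, -6]
Same: no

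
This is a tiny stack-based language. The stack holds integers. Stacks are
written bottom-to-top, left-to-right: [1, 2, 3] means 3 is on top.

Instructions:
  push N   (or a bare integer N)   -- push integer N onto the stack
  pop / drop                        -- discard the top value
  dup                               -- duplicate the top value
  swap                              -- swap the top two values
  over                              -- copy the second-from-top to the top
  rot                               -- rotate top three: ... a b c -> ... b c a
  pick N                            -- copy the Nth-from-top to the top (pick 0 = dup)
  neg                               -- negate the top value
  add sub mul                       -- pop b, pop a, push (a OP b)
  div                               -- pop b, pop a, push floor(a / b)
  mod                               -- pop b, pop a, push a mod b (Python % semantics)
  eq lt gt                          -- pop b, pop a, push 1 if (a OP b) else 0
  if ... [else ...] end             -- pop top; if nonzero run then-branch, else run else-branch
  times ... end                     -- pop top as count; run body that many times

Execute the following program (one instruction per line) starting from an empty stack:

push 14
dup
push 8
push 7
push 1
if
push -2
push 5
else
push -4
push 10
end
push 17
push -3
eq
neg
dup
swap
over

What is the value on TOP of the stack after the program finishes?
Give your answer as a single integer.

Answer: 0

Derivation:
After 'push 14': [14]
After 'dup': [14, 14]
After 'push 8': [14, 14, 8]
After 'push 7': [14, 14, 8, 7]
After 'push 1': [14, 14, 8, 7, 1]
After 'if': [14, 14, 8, 7]
After 'push -2': [14, 14, 8, 7, -2]
After 'push 5': [14, 14, 8, 7, -2, 5]
After 'push 17': [14, 14, 8, 7, -2, 5, 17]
After 'push -3': [14, 14, 8, 7, -2, 5, 17, -3]
After 'eq': [14, 14, 8, 7, -2, 5, 0]
After 'neg': [14, 14, 8, 7, -2, 5, 0]
After 'dup': [14, 14, 8, 7, -2, 5, 0, 0]
After 'swap': [14, 14, 8, 7, -2, 5, 0, 0]
After 'over': [14, 14, 8, 7, -2, 5, 0, 0, 0]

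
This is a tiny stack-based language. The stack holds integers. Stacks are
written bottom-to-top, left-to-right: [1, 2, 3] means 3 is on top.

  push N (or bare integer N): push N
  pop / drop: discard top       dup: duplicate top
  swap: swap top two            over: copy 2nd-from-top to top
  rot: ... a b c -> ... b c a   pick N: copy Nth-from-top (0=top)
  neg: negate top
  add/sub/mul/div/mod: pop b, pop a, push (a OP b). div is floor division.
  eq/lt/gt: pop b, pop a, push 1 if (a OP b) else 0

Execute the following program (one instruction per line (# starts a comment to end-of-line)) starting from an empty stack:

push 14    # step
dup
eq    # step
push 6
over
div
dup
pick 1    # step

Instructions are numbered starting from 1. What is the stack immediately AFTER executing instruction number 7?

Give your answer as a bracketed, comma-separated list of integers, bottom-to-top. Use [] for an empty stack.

Step 1 ('push 14'): [14]
Step 2 ('dup'): [14, 14]
Step 3 ('eq'): [1]
Step 4 ('push 6'): [1, 6]
Step 5 ('over'): [1, 6, 1]
Step 6 ('div'): [1, 6]
Step 7 ('dup'): [1, 6, 6]

Answer: [1, 6, 6]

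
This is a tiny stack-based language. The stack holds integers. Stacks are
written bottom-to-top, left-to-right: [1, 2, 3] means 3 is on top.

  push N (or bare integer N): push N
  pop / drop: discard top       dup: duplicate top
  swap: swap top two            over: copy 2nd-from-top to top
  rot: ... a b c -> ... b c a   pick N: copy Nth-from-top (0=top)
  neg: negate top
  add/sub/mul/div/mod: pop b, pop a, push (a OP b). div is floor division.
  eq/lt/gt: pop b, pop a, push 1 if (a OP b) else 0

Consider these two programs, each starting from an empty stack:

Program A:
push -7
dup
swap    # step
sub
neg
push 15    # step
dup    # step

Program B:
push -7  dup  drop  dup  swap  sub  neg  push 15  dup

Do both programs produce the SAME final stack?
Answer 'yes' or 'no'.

Answer: yes

Derivation:
Program A trace:
  After 'push -7': [-7]
  After 'dup': [-7, -7]
  After 'swap': [-7, -7]
  After 'sub': [0]
  After 'neg': [0]
  After 'push 15': [0, 15]
  After 'dup': [0, 15, 15]
Program A final stack: [0, 15, 15]

Program B trace:
  After 'push -7': [-7]
  After 'dup': [-7, -7]
  After 'drop': [-7]
  After 'dup': [-7, -7]
  After 'swap': [-7, -7]
  After 'sub': [0]
  After 'neg': [0]
  After 'push 15': [0, 15]
  After 'dup': [0, 15, 15]
Program B final stack: [0, 15, 15]
Same: yes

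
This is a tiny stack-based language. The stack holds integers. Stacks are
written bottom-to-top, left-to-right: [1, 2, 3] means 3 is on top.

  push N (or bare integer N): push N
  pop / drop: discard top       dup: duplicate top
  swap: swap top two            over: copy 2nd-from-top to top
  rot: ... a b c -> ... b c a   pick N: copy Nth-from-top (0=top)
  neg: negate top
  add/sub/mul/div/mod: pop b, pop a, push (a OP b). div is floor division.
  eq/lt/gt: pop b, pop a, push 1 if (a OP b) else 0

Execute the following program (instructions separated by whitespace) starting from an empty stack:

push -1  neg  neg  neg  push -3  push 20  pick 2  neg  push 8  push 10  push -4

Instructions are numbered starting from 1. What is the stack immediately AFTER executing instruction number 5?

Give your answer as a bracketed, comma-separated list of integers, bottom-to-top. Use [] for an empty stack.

Answer: [1, -3]

Derivation:
Step 1 ('push -1'): [-1]
Step 2 ('neg'): [1]
Step 3 ('neg'): [-1]
Step 4 ('neg'): [1]
Step 5 ('push -3'): [1, -3]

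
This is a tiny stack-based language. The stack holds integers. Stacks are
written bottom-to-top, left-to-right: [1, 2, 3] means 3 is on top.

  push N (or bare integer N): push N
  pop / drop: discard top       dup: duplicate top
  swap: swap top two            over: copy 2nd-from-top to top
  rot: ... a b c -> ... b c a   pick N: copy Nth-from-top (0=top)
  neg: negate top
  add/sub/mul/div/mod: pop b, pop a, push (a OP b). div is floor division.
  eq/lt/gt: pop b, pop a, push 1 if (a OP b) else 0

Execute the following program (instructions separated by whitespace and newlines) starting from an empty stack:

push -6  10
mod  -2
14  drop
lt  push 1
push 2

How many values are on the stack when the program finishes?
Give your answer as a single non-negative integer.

Answer: 3

Derivation:
After 'push -6': stack = [-6] (depth 1)
After 'push 10': stack = [-6, 10] (depth 2)
After 'mod': stack = [4] (depth 1)
After 'push -2': stack = [4, -2] (depth 2)
After 'push 14': stack = [4, -2, 14] (depth 3)
After 'drop': stack = [4, -2] (depth 2)
After 'lt': stack = [0] (depth 1)
After 'push 1': stack = [0, 1] (depth 2)
After 'push 2': stack = [0, 1, 2] (depth 3)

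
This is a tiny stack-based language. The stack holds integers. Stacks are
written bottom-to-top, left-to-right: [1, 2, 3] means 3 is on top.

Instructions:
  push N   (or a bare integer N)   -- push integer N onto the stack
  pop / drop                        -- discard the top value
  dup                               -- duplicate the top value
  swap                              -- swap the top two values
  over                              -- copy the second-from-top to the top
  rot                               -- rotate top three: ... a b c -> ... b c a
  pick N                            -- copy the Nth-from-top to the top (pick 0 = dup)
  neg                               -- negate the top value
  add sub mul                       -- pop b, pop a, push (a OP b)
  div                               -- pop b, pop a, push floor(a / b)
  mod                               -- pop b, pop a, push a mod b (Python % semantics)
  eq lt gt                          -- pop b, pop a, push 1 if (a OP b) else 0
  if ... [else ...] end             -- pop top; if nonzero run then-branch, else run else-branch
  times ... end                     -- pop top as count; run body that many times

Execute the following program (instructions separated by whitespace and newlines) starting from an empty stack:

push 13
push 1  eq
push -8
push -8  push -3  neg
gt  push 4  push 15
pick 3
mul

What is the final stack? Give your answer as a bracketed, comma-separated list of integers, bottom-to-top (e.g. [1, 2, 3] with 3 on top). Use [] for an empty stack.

Answer: [0, -8, 0, 4, -120]

Derivation:
After 'push 13': [13]
After 'push 1': [13, 1]
After 'eq': [0]
After 'push -8': [0, -8]
After 'push -8': [0, -8, -8]
After 'push -3': [0, -8, -8, -3]
After 'neg': [0, -8, -8, 3]
After 'gt': [0, -8, 0]
After 'push 4': [0, -8, 0, 4]
After 'push 15': [0, -8, 0, 4, 15]
After 'pick 3': [0, -8, 0, 4, 15, -8]
After 'mul': [0, -8, 0, 4, -120]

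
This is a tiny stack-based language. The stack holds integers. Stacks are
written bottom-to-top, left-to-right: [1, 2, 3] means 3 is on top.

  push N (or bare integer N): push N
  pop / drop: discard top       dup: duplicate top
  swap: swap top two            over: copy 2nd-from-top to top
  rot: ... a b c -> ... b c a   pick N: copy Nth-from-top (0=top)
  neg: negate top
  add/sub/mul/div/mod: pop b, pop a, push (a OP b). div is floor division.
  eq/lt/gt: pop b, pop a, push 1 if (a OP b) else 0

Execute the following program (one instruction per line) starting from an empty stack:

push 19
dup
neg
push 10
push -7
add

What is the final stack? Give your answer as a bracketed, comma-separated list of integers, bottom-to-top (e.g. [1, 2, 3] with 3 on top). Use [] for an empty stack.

After 'push 19': [19]
After 'dup': [19, 19]
After 'neg': [19, -19]
After 'push 10': [19, -19, 10]
After 'push -7': [19, -19, 10, -7]
After 'add': [19, -19, 3]

Answer: [19, -19, 3]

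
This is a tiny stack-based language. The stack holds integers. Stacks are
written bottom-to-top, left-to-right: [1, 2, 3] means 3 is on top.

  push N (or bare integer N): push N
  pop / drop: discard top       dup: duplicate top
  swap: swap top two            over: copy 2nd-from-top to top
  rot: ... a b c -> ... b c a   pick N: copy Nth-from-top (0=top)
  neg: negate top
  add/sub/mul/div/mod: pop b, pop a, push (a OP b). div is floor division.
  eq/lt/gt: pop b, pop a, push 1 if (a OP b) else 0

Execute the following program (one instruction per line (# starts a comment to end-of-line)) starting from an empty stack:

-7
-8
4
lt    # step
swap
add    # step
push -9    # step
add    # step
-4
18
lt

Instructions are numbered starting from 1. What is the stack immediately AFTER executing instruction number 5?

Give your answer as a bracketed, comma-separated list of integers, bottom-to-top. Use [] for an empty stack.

Answer: [1, -7]

Derivation:
Step 1 ('-7'): [-7]
Step 2 ('-8'): [-7, -8]
Step 3 ('4'): [-7, -8, 4]
Step 4 ('lt'): [-7, 1]
Step 5 ('swap'): [1, -7]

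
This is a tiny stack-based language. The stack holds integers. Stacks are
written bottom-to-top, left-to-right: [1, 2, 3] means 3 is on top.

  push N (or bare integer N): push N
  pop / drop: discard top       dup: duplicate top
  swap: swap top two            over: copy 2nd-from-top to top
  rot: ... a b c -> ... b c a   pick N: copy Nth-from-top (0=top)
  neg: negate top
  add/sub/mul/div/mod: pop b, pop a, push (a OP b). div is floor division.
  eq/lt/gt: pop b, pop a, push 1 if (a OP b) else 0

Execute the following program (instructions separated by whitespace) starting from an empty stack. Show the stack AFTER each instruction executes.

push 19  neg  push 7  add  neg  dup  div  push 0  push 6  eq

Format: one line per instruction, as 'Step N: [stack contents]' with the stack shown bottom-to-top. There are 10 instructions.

Step 1: [19]
Step 2: [-19]
Step 3: [-19, 7]
Step 4: [-12]
Step 5: [12]
Step 6: [12, 12]
Step 7: [1]
Step 8: [1, 0]
Step 9: [1, 0, 6]
Step 10: [1, 0]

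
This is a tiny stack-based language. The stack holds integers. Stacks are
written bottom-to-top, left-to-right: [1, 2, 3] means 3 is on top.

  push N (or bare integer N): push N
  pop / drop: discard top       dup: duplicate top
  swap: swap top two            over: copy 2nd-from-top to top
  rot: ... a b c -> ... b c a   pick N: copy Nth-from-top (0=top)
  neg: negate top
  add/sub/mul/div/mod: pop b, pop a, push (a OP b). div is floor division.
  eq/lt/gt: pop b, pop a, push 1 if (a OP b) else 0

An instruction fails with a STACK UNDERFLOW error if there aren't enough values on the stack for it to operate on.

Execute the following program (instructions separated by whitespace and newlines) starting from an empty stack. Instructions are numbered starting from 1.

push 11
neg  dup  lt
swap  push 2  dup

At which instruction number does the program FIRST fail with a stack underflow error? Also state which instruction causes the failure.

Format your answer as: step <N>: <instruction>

Step 1 ('push 11'): stack = [11], depth = 1
Step 2 ('neg'): stack = [-11], depth = 1
Step 3 ('dup'): stack = [-11, -11], depth = 2
Step 4 ('lt'): stack = [0], depth = 1
Step 5 ('swap'): needs 2 value(s) but depth is 1 — STACK UNDERFLOW

Answer: step 5: swap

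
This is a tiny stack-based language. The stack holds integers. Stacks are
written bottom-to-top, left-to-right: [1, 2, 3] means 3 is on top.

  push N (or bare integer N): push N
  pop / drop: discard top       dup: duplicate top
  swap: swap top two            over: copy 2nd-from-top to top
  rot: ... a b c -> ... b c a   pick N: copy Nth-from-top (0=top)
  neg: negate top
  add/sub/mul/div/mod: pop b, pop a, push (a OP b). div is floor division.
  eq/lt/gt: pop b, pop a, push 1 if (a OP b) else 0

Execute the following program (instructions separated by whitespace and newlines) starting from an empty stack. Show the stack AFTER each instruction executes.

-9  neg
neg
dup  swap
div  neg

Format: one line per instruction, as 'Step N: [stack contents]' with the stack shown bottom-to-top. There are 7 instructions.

Step 1: [-9]
Step 2: [9]
Step 3: [-9]
Step 4: [-9, -9]
Step 5: [-9, -9]
Step 6: [1]
Step 7: [-1]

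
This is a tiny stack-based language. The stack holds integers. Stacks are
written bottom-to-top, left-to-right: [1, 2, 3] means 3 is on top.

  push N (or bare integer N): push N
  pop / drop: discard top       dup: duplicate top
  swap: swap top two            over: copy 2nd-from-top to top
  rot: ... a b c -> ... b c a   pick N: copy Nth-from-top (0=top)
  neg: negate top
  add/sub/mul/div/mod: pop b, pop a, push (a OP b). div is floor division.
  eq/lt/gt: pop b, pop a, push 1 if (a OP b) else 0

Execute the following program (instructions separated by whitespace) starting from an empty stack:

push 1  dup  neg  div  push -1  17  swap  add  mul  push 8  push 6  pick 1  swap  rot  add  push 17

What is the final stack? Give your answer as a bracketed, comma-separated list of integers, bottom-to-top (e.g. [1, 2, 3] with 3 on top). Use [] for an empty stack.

Answer: [-16, 8, 14, 17]

Derivation:
After 'push 1': [1]
After 'dup': [1, 1]
After 'neg': [1, -1]
After 'div': [-1]
After 'push -1': [-1, -1]
After 'push 17': [-1, -1, 17]
After 'swap': [-1, 17, -1]
After 'add': [-1, 16]
After 'mul': [-16]
After 'push 8': [-16, 8]
After 'push 6': [-16, 8, 6]
After 'pick 1': [-16, 8, 6, 8]
After 'swap': [-16, 8, 8, 6]
After 'rot': [-16, 8, 6, 8]
After 'add': [-16, 8, 14]
After 'push 17': [-16, 8, 14, 17]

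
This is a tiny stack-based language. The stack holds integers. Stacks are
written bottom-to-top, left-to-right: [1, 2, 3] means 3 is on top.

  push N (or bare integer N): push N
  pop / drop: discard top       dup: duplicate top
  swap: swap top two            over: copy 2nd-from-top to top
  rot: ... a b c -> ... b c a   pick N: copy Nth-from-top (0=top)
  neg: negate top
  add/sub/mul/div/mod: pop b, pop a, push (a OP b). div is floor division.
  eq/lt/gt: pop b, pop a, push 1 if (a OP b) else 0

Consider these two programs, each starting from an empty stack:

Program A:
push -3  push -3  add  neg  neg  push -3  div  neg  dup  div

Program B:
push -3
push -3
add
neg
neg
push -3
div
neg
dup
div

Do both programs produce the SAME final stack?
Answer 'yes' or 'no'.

Program A trace:
  After 'push -3': [-3]
  After 'push -3': [-3, -3]
  After 'add': [-6]
  After 'neg': [6]
  After 'neg': [-6]
  After 'push -3': [-6, -3]
  After 'div': [2]
  After 'neg': [-2]
  After 'dup': [-2, -2]
  After 'div': [1]
Program A final stack: [1]

Program B trace:
  After 'push -3': [-3]
  After 'push -3': [-3, -3]
  After 'add': [-6]
  After 'neg': [6]
  After 'neg': [-6]
  After 'push -3': [-6, -3]
  After 'div': [2]
  After 'neg': [-2]
  After 'dup': [-2, -2]
  After 'div': [1]
Program B final stack: [1]
Same: yes

Answer: yes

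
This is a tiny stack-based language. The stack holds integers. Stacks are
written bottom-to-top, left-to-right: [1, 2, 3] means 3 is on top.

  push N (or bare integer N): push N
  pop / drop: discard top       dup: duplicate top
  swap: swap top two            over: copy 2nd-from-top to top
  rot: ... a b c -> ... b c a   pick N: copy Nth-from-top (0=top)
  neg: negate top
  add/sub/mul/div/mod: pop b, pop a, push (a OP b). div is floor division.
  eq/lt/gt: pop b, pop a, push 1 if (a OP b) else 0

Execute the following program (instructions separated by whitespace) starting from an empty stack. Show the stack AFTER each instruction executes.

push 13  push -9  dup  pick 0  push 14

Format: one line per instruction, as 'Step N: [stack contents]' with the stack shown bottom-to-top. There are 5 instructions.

Step 1: [13]
Step 2: [13, -9]
Step 3: [13, -9, -9]
Step 4: [13, -9, -9, -9]
Step 5: [13, -9, -9, -9, 14]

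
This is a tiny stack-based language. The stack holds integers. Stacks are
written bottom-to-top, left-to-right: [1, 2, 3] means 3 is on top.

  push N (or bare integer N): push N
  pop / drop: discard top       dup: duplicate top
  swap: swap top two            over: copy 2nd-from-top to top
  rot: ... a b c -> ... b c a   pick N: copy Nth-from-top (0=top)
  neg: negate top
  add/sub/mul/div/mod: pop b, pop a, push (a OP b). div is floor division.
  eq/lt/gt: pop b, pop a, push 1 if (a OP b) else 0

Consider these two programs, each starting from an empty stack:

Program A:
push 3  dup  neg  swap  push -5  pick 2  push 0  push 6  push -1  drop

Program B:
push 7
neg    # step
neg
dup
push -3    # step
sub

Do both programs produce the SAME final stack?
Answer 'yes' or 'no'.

Answer: no

Derivation:
Program A trace:
  After 'push 3': [3]
  After 'dup': [3, 3]
  After 'neg': [3, -3]
  After 'swap': [-3, 3]
  After 'push -5': [-3, 3, -5]
  After 'pick 2': [-3, 3, -5, -3]
  After 'push 0': [-3, 3, -5, -3, 0]
  After 'push 6': [-3, 3, -5, -3, 0, 6]
  After 'push -1': [-3, 3, -5, -3, 0, 6, -1]
  After 'drop': [-3, 3, -5, -3, 0, 6]
Program A final stack: [-3, 3, -5, -3, 0, 6]

Program B trace:
  After 'push 7': [7]
  After 'neg': [-7]
  After 'neg': [7]
  After 'dup': [7, 7]
  After 'push -3': [7, 7, -3]
  After 'sub': [7, 10]
Program B final stack: [7, 10]
Same: no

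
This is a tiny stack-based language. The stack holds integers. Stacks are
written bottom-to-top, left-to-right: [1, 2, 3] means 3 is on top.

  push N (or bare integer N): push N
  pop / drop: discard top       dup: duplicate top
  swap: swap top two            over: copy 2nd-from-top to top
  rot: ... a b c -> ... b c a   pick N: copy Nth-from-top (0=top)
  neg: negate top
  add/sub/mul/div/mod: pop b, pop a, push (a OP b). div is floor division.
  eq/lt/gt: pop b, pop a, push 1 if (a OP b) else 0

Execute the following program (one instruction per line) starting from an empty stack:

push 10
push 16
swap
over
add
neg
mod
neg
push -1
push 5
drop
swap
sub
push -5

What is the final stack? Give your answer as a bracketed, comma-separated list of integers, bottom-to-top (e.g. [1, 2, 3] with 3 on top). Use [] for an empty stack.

Answer: [-11, -5]

Derivation:
After 'push 10': [10]
After 'push 16': [10, 16]
After 'swap': [16, 10]
After 'over': [16, 10, 16]
After 'add': [16, 26]
After 'neg': [16, -26]
After 'mod': [-10]
After 'neg': [10]
After 'push -1': [10, -1]
After 'push 5': [10, -1, 5]
After 'drop': [10, -1]
After 'swap': [-1, 10]
After 'sub': [-11]
After 'push -5': [-11, -5]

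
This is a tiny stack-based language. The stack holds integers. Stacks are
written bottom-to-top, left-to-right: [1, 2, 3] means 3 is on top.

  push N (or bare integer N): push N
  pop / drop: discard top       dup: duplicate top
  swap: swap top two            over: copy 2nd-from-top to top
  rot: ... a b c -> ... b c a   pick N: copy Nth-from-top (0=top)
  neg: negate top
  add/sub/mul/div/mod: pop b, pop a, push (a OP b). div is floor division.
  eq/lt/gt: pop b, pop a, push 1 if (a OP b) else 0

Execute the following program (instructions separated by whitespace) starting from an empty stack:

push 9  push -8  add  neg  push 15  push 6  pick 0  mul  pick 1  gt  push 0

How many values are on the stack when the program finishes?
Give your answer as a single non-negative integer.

Answer: 4

Derivation:
After 'push 9': stack = [9] (depth 1)
After 'push -8': stack = [9, -8] (depth 2)
After 'add': stack = [1] (depth 1)
After 'neg': stack = [-1] (depth 1)
After 'push 15': stack = [-1, 15] (depth 2)
After 'push 6': stack = [-1, 15, 6] (depth 3)
After 'pick 0': stack = [-1, 15, 6, 6] (depth 4)
After 'mul': stack = [-1, 15, 36] (depth 3)
After 'pick 1': stack = [-1, 15, 36, 15] (depth 4)
After 'gt': stack = [-1, 15, 1] (depth 3)
After 'push 0': stack = [-1, 15, 1, 0] (depth 4)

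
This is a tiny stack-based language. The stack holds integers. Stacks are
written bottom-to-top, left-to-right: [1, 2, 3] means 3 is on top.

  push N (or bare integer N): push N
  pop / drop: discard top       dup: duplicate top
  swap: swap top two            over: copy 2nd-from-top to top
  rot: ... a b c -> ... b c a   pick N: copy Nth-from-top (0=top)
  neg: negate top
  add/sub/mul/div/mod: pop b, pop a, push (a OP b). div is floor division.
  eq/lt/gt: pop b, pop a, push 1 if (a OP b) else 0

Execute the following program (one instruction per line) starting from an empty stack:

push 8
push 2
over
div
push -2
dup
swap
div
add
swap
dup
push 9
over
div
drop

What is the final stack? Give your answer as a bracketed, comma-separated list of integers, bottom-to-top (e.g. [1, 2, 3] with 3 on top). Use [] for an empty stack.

After 'push 8': [8]
After 'push 2': [8, 2]
After 'over': [8, 2, 8]
After 'div': [8, 0]
After 'push -2': [8, 0, -2]
After 'dup': [8, 0, -2, -2]
After 'swap': [8, 0, -2, -2]
After 'div': [8, 0, 1]
After 'add': [8, 1]
After 'swap': [1, 8]
After 'dup': [1, 8, 8]
After 'push 9': [1, 8, 8, 9]
After 'over': [1, 8, 8, 9, 8]
After 'div': [1, 8, 8, 1]
After 'drop': [1, 8, 8]

Answer: [1, 8, 8]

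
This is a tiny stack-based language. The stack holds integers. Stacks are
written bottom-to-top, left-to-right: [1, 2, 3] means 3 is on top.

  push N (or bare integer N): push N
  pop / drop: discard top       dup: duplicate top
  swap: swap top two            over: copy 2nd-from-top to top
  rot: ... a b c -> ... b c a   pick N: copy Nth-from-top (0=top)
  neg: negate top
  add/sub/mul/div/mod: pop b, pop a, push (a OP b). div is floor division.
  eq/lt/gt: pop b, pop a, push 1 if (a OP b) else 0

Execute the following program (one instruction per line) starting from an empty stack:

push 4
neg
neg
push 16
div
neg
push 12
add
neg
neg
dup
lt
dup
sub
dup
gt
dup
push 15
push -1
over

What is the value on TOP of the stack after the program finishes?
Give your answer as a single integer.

After 'push 4': [4]
After 'neg': [-4]
After 'neg': [4]
After 'push 16': [4, 16]
After 'div': [0]
After 'neg': [0]
After 'push 12': [0, 12]
After 'add': [12]
After 'neg': [-12]
After 'neg': [12]
After 'dup': [12, 12]
After 'lt': [0]
After 'dup': [0, 0]
After 'sub': [0]
After 'dup': [0, 0]
After 'gt': [0]
After 'dup': [0, 0]
After 'push 15': [0, 0, 15]
After 'push -1': [0, 0, 15, -1]
After 'over': [0, 0, 15, -1, 15]

Answer: 15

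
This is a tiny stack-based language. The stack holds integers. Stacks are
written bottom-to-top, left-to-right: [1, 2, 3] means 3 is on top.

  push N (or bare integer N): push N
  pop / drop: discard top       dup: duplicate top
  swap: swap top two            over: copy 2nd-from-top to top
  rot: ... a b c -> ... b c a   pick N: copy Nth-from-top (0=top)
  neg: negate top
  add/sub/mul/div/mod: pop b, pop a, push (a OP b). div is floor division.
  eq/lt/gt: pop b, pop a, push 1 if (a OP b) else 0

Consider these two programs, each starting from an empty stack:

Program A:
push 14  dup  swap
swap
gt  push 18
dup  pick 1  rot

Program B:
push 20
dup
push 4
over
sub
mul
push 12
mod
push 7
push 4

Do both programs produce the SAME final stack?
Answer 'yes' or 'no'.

Answer: no

Derivation:
Program A trace:
  After 'push 14': [14]
  After 'dup': [14, 14]
  After 'swap': [14, 14]
  After 'swap': [14, 14]
  After 'gt': [0]
  After 'push 18': [0, 18]
  After 'dup': [0, 18, 18]
  After 'pick 1': [0, 18, 18, 18]
  After 'rot': [0, 18, 18, 18]
Program A final stack: [0, 18, 18, 18]

Program B trace:
  After 'push 20': [20]
  After 'dup': [20, 20]
  After 'push 4': [20, 20, 4]
  After 'over': [20, 20, 4, 20]
  After 'sub': [20, 20, -16]
  After 'mul': [20, -320]
  After 'push 12': [20, -320, 12]
  After 'mod': [20, 4]
  After 'push 7': [20, 4, 7]
  After 'push 4': [20, 4, 7, 4]
Program B final stack: [20, 4, 7, 4]
Same: no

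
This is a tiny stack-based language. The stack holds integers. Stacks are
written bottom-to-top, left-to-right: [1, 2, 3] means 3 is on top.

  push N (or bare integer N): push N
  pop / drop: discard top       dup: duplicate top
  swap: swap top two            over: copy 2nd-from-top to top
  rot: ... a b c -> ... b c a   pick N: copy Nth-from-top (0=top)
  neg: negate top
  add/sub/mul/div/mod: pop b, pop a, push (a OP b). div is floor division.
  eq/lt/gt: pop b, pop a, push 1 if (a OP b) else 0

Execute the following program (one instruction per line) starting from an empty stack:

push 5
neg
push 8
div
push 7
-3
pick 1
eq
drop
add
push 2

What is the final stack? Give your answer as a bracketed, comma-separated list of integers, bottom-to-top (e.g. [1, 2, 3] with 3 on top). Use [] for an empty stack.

Answer: [6, 2]

Derivation:
After 'push 5': [5]
After 'neg': [-5]
After 'push 8': [-5, 8]
After 'div': [-1]
After 'push 7': [-1, 7]
After 'push -3': [-1, 7, -3]
After 'pick 1': [-1, 7, -3, 7]
After 'eq': [-1, 7, 0]
After 'drop': [-1, 7]
After 'add': [6]
After 'push 2': [6, 2]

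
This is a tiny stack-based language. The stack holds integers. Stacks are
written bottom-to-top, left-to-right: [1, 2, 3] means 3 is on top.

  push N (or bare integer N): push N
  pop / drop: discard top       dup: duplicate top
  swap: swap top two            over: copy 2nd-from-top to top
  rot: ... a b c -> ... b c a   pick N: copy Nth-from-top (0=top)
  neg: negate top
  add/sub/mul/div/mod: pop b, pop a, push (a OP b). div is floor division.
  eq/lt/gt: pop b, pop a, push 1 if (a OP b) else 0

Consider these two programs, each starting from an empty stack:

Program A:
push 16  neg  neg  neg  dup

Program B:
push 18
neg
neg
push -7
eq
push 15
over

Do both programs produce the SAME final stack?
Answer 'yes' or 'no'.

Answer: no

Derivation:
Program A trace:
  After 'push 16': [16]
  After 'neg': [-16]
  After 'neg': [16]
  After 'neg': [-16]
  After 'dup': [-16, -16]
Program A final stack: [-16, -16]

Program B trace:
  After 'push 18': [18]
  After 'neg': [-18]
  After 'neg': [18]
  After 'push -7': [18, -7]
  After 'eq': [0]
  After 'push 15': [0, 15]
  After 'over': [0, 15, 0]
Program B final stack: [0, 15, 0]
Same: no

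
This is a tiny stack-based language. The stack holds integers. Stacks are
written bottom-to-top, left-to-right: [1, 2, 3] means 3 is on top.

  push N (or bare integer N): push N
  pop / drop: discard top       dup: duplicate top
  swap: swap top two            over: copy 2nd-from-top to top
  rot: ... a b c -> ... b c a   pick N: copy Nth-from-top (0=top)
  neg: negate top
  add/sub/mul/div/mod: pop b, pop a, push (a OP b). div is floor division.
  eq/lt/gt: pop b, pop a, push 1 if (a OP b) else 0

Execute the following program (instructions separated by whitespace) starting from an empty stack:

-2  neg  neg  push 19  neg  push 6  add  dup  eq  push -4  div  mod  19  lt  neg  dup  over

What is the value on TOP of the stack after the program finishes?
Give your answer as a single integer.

After 'push -2': [-2]
After 'neg': [2]
After 'neg': [-2]
After 'push 19': [-2, 19]
After 'neg': [-2, -19]
After 'push 6': [-2, -19, 6]
After 'add': [-2, -13]
After 'dup': [-2, -13, -13]
After 'eq': [-2, 1]
After 'push -4': [-2, 1, -4]
After 'div': [-2, -1]
After 'mod': [0]
After 'push 19': [0, 19]
After 'lt': [1]
After 'neg': [-1]
After 'dup': [-1, -1]
After 'over': [-1, -1, -1]

Answer: -1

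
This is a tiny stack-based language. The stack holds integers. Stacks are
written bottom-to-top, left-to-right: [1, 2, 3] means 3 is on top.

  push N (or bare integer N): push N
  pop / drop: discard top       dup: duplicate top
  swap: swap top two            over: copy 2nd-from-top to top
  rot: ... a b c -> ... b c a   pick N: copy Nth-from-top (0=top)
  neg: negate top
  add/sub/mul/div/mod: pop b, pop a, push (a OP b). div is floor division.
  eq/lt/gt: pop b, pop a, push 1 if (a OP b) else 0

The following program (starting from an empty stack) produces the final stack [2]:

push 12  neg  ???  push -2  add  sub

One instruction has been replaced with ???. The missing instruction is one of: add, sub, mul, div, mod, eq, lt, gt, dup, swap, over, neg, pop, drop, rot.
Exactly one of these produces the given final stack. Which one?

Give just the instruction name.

Answer: dup

Derivation:
Stack before ???: [-12]
Stack after ???:  [-12, -12]
The instruction that transforms [-12] -> [-12, -12] is: dup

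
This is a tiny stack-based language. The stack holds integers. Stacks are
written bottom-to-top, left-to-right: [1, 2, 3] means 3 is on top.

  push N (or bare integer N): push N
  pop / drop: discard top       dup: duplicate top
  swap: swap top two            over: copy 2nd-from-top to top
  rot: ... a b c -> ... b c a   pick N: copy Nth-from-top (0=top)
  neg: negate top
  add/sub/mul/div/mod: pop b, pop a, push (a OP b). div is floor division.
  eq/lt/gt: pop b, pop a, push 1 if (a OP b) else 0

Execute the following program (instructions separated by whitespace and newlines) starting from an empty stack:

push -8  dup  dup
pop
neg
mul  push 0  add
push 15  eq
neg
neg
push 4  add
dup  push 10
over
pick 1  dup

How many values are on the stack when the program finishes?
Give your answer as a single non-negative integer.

Answer: 6

Derivation:
After 'push -8': stack = [-8] (depth 1)
After 'dup': stack = [-8, -8] (depth 2)
After 'dup': stack = [-8, -8, -8] (depth 3)
After 'pop': stack = [-8, -8] (depth 2)
After 'neg': stack = [-8, 8] (depth 2)
After 'mul': stack = [-64] (depth 1)
After 'push 0': stack = [-64, 0] (depth 2)
After 'add': stack = [-64] (depth 1)
After 'push 15': stack = [-64, 15] (depth 2)
After 'eq': stack = [0] (depth 1)
After 'neg': stack = [0] (depth 1)
After 'neg': stack = [0] (depth 1)
After 'push 4': stack = [0, 4] (depth 2)
After 'add': stack = [4] (depth 1)
After 'dup': stack = [4, 4] (depth 2)
After 'push 10': stack = [4, 4, 10] (depth 3)
After 'over': stack = [4, 4, 10, 4] (depth 4)
After 'pick 1': stack = [4, 4, 10, 4, 10] (depth 5)
After 'dup': stack = [4, 4, 10, 4, 10, 10] (depth 6)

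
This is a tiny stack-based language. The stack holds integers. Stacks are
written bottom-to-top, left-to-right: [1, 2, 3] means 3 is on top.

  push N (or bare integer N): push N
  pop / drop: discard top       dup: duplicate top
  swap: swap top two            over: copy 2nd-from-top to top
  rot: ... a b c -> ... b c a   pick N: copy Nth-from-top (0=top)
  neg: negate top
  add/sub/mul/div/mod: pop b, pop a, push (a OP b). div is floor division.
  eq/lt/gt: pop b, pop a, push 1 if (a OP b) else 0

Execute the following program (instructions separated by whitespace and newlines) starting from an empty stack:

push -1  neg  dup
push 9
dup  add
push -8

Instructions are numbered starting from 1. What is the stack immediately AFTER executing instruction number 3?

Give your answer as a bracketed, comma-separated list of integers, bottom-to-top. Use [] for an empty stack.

Answer: [1, 1]

Derivation:
Step 1 ('push -1'): [-1]
Step 2 ('neg'): [1]
Step 3 ('dup'): [1, 1]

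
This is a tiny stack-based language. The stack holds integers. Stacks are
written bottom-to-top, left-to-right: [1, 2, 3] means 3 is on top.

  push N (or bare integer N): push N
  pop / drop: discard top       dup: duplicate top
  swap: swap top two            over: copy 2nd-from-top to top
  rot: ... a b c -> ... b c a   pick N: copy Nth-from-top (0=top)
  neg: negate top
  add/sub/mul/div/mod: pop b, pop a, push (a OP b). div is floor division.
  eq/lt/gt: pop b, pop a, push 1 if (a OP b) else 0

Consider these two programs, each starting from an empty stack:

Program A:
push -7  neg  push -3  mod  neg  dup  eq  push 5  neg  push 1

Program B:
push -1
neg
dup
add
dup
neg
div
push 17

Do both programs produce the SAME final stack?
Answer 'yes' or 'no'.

Program A trace:
  After 'push -7': [-7]
  After 'neg': [7]
  After 'push -3': [7, -3]
  After 'mod': [-2]
  After 'neg': [2]
  After 'dup': [2, 2]
  After 'eq': [1]
  After 'push 5': [1, 5]
  After 'neg': [1, -5]
  After 'push 1': [1, -5, 1]
Program A final stack: [1, -5, 1]

Program B trace:
  After 'push -1': [-1]
  After 'neg': [1]
  After 'dup': [1, 1]
  After 'add': [2]
  After 'dup': [2, 2]
  After 'neg': [2, -2]
  After 'div': [-1]
  After 'push 17': [-1, 17]
Program B final stack: [-1, 17]
Same: no

Answer: no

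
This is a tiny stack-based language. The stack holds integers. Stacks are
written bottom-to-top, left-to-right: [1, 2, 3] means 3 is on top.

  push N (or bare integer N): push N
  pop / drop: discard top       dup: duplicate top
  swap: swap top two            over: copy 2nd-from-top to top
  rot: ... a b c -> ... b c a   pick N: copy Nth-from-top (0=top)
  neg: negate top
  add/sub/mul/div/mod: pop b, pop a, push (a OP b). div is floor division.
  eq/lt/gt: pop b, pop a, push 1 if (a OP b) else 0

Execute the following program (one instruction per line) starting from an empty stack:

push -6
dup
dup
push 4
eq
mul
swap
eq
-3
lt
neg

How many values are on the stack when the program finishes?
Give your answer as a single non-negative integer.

Answer: 1

Derivation:
After 'push -6': stack = [-6] (depth 1)
After 'dup': stack = [-6, -6] (depth 2)
After 'dup': stack = [-6, -6, -6] (depth 3)
After 'push 4': stack = [-6, -6, -6, 4] (depth 4)
After 'eq': stack = [-6, -6, 0] (depth 3)
After 'mul': stack = [-6, 0] (depth 2)
After 'swap': stack = [0, -6] (depth 2)
After 'eq': stack = [0] (depth 1)
After 'push -3': stack = [0, -3] (depth 2)
After 'lt': stack = [0] (depth 1)
After 'neg': stack = [0] (depth 1)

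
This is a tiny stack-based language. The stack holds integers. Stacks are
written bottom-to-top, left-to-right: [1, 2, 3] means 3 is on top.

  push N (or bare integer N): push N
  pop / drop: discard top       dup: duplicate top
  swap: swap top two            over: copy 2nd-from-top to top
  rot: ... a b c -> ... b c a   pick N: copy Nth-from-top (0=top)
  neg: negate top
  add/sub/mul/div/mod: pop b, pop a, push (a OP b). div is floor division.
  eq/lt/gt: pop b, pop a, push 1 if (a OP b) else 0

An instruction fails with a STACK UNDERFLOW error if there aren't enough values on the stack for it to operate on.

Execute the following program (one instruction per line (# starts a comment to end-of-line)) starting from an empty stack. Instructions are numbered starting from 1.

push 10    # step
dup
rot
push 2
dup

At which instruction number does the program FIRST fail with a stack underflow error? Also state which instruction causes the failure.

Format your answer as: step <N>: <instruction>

Answer: step 3: rot

Derivation:
Step 1 ('push 10'): stack = [10], depth = 1
Step 2 ('dup'): stack = [10, 10], depth = 2
Step 3 ('rot'): needs 3 value(s) but depth is 2 — STACK UNDERFLOW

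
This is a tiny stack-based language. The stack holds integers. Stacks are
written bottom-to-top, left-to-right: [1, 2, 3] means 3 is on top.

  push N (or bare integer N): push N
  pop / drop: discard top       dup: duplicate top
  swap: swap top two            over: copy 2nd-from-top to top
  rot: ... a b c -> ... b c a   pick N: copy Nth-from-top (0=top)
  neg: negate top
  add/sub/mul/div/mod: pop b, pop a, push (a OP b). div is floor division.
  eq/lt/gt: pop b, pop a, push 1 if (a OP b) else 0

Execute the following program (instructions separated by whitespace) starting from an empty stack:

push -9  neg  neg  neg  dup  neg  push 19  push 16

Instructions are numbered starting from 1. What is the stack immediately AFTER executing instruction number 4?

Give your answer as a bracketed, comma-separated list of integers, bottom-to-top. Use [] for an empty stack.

Step 1 ('push -9'): [-9]
Step 2 ('neg'): [9]
Step 3 ('neg'): [-9]
Step 4 ('neg'): [9]

Answer: [9]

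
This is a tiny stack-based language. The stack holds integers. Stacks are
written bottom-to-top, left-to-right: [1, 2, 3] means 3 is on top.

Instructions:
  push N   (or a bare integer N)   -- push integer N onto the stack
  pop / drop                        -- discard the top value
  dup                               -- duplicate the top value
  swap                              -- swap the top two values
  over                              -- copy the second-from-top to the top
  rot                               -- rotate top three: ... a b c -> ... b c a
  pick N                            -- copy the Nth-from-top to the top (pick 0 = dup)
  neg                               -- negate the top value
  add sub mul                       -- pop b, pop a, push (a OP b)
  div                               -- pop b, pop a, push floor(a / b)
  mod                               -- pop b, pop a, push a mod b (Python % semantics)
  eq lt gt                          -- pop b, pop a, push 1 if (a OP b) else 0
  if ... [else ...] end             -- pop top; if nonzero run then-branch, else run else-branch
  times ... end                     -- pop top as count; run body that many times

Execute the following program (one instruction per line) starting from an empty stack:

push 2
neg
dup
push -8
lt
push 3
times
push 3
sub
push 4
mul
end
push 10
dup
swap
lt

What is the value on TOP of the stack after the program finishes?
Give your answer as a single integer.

Answer: 0

Derivation:
After 'push 2': [2]
After 'neg': [-2]
After 'dup': [-2, -2]
After 'push -8': [-2, -2, -8]
After 'lt': [-2, 0]
After 'push 3': [-2, 0, 3]
After 'times': [-2, 0]
After 'push 3': [-2, 0, 3]
After 'sub': [-2, -3]
After 'push 4': [-2, -3, 4]
  ...
After 'push 4': [-2, -15, 4]
After 'mul': [-2, -60]
After 'push 3': [-2, -60, 3]
After 'sub': [-2, -63]
After 'push 4': [-2, -63, 4]
After 'mul': [-2, -252]
After 'push 10': [-2, -252, 10]
After 'dup': [-2, -252, 10, 10]
After 'swap': [-2, -252, 10, 10]
After 'lt': [-2, -252, 0]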